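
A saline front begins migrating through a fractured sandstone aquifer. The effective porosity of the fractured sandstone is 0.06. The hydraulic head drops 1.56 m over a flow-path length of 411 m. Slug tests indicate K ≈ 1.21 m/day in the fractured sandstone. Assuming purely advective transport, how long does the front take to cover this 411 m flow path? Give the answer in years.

14.7

Hydraulic gradient i = Δh / L = 1.56 / 411 = 0.003796.
Darcy flux q = K · i = 1.210 × 0.003796 = 0.004593 m/day.
Seepage velocity v = q / n_e = 0.004593 / 0.06 = 0.07655 m/day.
Travel time t = L / v = 411 / 0.07655 = 5369 days = 14.70 years.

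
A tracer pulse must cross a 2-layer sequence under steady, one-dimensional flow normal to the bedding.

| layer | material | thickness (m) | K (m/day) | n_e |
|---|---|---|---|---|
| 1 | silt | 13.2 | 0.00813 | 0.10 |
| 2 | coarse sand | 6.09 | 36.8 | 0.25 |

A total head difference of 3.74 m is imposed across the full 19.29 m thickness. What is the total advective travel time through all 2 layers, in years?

With flow normal to the layers, continuity requires the same specific discharge q through every layer.
Σ(b_i/K_i) = 13.2/0.00813 + 6.09/36.8 = 1624 d.
q = Δh / Σ(b_i/K_i) = 3.74 / 1624 = 0.002303 m/day.
In each layer the seepage velocity is v_i = q/n_i, so the layer transit time is t_i = b_i·n_i / q:
  layer 1 (silt): t_1 = 13.2 × 0.10 / 0.002303 = 573.1 d
  layer 2 (coarse sand): t_2 = 6.09 × 0.25 / 0.002303 = 661.0 d
Total t = Σ t_i = 1234 days = 3.379 years.

3.38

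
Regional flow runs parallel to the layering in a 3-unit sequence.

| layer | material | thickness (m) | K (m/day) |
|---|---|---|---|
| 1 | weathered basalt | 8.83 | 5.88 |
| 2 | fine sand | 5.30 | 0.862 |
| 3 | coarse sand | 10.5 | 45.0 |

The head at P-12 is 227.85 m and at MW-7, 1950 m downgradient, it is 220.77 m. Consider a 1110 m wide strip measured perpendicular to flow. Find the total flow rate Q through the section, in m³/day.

Flow is parallel to layering, so each bed carries its own Darcy discharge and the transmissivities add.
Σ(K_i·b_i) = 5.88×8.83 + 0.862×5.30 + 45.0×10.5 = 529.0 m²/day.
Hydraulic gradient i = (227.85 − 220.77) / 1950 = 7.08 / 1950 = 0.003631.
Q = Σ(K_i·b_i) · W · i = 529.0 × 1110 × 0.003631 = 2132 m³/day.

2130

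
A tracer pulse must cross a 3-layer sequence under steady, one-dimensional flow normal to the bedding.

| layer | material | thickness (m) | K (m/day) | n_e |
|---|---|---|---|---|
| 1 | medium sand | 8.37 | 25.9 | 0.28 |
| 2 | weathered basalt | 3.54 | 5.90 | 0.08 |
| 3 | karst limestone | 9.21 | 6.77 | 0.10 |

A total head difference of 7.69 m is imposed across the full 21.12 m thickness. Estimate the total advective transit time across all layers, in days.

1.05

With flow normal to the layers, continuity requires the same specific discharge q through every layer.
Σ(b_i/K_i) = 8.37/25.9 + 3.54/5.90 + 9.21/6.77 = 2.284 d.
q = Δh / Σ(b_i/K_i) = 7.69 / 2.284 = 3.368 m/day.
In each layer the seepage velocity is v_i = q/n_i, so the layer transit time is t_i = b_i·n_i / q:
  layer 1 (medium sand): t_1 = 8.37 × 0.28 / 3.368 = 0.6959 d
  layer 2 (weathered basalt): t_2 = 3.54 × 0.08 / 3.368 = 0.08410 d
  layer 3 (karst limestone): t_3 = 9.21 × 0.10 / 3.368 = 0.2735 d
Total t = Σ t_i = 1.054 days.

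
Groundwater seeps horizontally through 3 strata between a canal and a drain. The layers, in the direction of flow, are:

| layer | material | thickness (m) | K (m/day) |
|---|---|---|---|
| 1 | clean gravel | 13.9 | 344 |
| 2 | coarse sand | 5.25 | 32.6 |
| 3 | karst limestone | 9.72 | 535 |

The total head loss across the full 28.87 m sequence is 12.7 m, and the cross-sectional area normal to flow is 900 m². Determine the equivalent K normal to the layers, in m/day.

Flow is perpendicular to layering, so the layers act in series and the equivalent K is the thickness-weighted harmonic mean.
Total thickness L = 13.9 + 5.25 + 9.72 = 28.87 m.
Σ(b_i/K_i) = 13.9/344 + 5.25/32.6 + 9.72/535 = 0.2196 d.
K_eq = L / Σ(b_i/K_i) = 28.87 / 0.2196 = 131.5 m/day.

131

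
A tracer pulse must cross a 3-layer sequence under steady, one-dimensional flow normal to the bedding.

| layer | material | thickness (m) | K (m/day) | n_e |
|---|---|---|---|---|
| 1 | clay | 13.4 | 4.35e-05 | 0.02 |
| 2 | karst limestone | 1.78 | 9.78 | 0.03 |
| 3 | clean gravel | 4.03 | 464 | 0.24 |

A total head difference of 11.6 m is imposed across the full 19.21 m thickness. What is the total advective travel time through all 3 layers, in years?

93.7

With flow normal to the layers, continuity requires the same specific discharge q through every layer.
Σ(b_i/K_i) = 13.4/4.35e-05 + 1.78/9.78 + 4.03/464 = 3.080e+05 d.
q = Δh / Σ(b_i/K_i) = 11.6 / 3.080e+05 = 3.766e-05 m/day.
In each layer the seepage velocity is v_i = q/n_i, so the layer transit time is t_i = b_i·n_i / q:
  layer 1 (clay): t_1 = 13.4 × 0.02 / 3.766e-05 = 7117 d
  layer 2 (karst limestone): t_2 = 1.78 × 0.03 / 3.766e-05 = 1418 d
  layer 3 (clean gravel): t_3 = 4.03 × 0.24 / 3.766e-05 = 25685 d
Total t = Σ t_i = 34220 days = 93.69 years.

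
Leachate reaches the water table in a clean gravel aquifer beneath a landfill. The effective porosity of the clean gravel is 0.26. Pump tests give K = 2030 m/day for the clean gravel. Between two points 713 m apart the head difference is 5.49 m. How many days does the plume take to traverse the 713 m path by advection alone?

Hydraulic gradient i = Δh / L = 5.49 / 713 = 0.007700.
Darcy flux q = K · i = 2030 × 0.007700 = 15.63 m/day.
Seepage velocity v = q / n_e = 15.63 / 0.26 = 60.12 m/day.
Travel time t = L / v = 713 / 60.12 = 11.86 days.

11.9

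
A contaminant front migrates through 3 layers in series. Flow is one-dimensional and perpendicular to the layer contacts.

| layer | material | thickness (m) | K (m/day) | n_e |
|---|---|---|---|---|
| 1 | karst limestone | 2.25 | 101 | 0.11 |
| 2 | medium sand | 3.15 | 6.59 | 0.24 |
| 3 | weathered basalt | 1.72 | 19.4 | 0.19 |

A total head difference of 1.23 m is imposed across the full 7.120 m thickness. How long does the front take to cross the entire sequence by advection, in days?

0.637

With flow normal to the layers, continuity requires the same specific discharge q through every layer.
Σ(b_i/K_i) = 2.25/101 + 3.15/6.59 + 1.72/19.4 = 0.5889 d.
q = Δh / Σ(b_i/K_i) = 1.23 / 0.5889 = 2.089 m/day.
In each layer the seepage velocity is v_i = q/n_i, so the layer transit time is t_i = b_i·n_i / q:
  layer 1 (karst limestone): t_1 = 2.25 × 0.11 / 2.089 = 0.1185 d
  layer 2 (medium sand): t_2 = 3.15 × 0.24 / 2.089 = 0.3620 d
  layer 3 (weathered basalt): t_3 = 1.72 × 0.19 / 2.089 = 0.1565 d
Total t = Σ t_i = 0.6370 days.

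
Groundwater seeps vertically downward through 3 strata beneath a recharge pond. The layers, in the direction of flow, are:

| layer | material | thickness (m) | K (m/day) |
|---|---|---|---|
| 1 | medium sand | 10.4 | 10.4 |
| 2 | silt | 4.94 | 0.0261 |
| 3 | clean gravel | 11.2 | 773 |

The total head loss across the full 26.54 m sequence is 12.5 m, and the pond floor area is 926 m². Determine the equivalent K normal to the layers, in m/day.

Flow is perpendicular to layering, so the layers act in series and the equivalent K is the thickness-weighted harmonic mean.
Total thickness L = 10.4 + 4.94 + 11.2 = 26.54 m.
Σ(b_i/K_i) = 10.4/10.4 + 4.94/0.0261 + 11.2/773 = 190.3 d.
K_eq = L / Σ(b_i/K_i) = 26.54 / 190.3 = 0.1395 m/day.

0.139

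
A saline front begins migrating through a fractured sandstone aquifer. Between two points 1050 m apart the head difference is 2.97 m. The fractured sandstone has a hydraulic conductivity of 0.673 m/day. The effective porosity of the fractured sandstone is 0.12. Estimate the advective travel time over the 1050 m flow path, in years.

181

Hydraulic gradient i = Δh / L = 2.97 / 1050 = 0.002829.
Darcy flux q = K · i = 0.6730 × 0.002829 = 0.001904 m/day.
Seepage velocity v = q / n_e = 0.001904 / 0.12 = 0.01586 m/day.
Travel time t = L / v = 1050 / 0.01586 = 66189 days = 181.2 years.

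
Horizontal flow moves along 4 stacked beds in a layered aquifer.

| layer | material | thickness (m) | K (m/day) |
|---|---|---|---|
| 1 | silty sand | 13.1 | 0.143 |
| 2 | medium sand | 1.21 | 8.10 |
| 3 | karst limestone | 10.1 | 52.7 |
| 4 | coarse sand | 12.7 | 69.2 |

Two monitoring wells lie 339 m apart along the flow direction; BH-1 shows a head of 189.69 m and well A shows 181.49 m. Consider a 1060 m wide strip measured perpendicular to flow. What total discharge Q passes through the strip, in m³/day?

Flow is parallel to layering, so each bed carries its own Darcy discharge and the transmissivities add.
Σ(K_i·b_i) = 0.143×13.1 + 8.10×1.21 + 52.7×10.1 + 69.2×12.7 = 1423 m²/day.
Hydraulic gradient i = (189.69 − 181.49) / 339 = 8.2 / 339 = 0.02419.
Q = Σ(K_i·b_i) · W · i = 1423 × 1060 × 0.02419 = 36480 m³/day.

36500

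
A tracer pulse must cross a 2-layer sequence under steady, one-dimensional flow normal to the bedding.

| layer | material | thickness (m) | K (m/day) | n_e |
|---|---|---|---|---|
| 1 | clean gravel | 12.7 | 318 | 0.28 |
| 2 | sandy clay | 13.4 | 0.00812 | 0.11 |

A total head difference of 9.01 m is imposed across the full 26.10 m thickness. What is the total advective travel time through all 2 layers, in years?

With flow normal to the layers, continuity requires the same specific discharge q through every layer.
Σ(b_i/K_i) = 12.7/318 + 13.4/0.00812 = 1650 d.
q = Δh / Σ(b_i/K_i) = 9.01 / 1650 = 0.005460 m/day.
In each layer the seepage velocity is v_i = q/n_i, so the layer transit time is t_i = b_i·n_i / q:
  layer 1 (clean gravel): t_1 = 12.7 × 0.28 / 0.005460 = 651.3 d
  layer 2 (sandy clay): t_2 = 13.4 × 0.11 / 0.005460 = 270.0 d
Total t = Σ t_i = 921.3 days = 2.522 years.

2.52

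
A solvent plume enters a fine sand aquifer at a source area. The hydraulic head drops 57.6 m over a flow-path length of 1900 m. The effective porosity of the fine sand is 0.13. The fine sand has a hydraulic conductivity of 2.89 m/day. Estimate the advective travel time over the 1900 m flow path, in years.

7.72

Hydraulic gradient i = Δh / L = 57.6 / 1900 = 0.03032.
Darcy flux q = K · i = 2.890 × 0.03032 = 0.08761 m/day.
Seepage velocity v = q / n_e = 0.08761 / 0.13 = 0.6739 m/day.
Travel time t = L / v = 1900 / 0.6739 = 2819 days = 7.719 years.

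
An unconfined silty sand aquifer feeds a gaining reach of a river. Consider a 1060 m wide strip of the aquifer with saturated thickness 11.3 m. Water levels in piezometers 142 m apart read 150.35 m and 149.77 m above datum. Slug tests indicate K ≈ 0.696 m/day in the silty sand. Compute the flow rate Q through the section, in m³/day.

34.1

Cross-sectional area A = 1060 × 11.3 = 11978 m².
Hydraulic gradient i = (150.35 − 149.77) / 142 = 0.58 / 142 = 0.004085.
Darcy's law: Q = K · A · i = 0.6960 × 11978 × 0.004085 = 34.05 m³/day.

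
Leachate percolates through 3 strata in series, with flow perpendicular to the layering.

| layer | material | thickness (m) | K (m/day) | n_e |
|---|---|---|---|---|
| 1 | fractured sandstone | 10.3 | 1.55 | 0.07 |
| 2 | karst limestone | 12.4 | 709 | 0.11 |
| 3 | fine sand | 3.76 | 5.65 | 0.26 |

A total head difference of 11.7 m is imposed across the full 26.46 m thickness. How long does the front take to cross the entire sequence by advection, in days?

1.92

With flow normal to the layers, continuity requires the same specific discharge q through every layer.
Σ(b_i/K_i) = 10.3/1.55 + 12.4/709 + 3.76/5.65 = 7.328 d.
q = Δh / Σ(b_i/K_i) = 11.7 / 7.328 = 1.597 m/day.
In each layer the seepage velocity is v_i = q/n_i, so the layer transit time is t_i = b_i·n_i / q:
  layer 1 (fractured sandstone): t_1 = 10.3 × 0.07 / 1.597 = 0.4516 d
  layer 2 (karst limestone): t_2 = 12.4 × 0.11 / 1.597 = 0.8543 d
  layer 3 (fine sand): t_3 = 3.76 × 0.26 / 1.597 = 0.6123 d
Total t = Σ t_i = 1.918 days.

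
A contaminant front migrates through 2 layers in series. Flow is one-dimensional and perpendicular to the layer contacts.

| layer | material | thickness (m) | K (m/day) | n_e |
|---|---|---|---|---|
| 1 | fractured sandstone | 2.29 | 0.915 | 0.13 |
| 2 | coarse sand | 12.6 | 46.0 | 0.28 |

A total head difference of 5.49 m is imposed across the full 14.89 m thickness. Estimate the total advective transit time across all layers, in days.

1.93

With flow normal to the layers, continuity requires the same specific discharge q through every layer.
Σ(b_i/K_i) = 2.29/0.915 + 12.6/46.0 = 2.777 d.
q = Δh / Σ(b_i/K_i) = 5.49 / 2.777 = 1.977 m/day.
In each layer the seepage velocity is v_i = q/n_i, so the layer transit time is t_i = b_i·n_i / q:
  layer 1 (fractured sandstone): t_1 = 2.29 × 0.13 / 1.977 = 0.1506 d
  layer 2 (coarse sand): t_2 = 12.6 × 0.28 / 1.977 = 1.784 d
Total t = Σ t_i = 1.935 days.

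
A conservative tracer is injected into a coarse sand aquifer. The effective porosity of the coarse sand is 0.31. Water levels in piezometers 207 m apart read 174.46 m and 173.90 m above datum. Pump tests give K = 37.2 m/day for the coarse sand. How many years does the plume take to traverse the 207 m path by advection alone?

Hydraulic gradient i = (174.46 − 173.90) / 207 = 0.56 / 207 = 0.002705.
Darcy flux q = K · i = 37.20 × 0.002705 = 0.1006 m/day.
Seepage velocity v = q / n_e = 0.1006 / 0.31 = 0.3246 m/day.
Travel time t = L / v = 207 / 0.3246 = 637.6 days = 1.746 years.

1.75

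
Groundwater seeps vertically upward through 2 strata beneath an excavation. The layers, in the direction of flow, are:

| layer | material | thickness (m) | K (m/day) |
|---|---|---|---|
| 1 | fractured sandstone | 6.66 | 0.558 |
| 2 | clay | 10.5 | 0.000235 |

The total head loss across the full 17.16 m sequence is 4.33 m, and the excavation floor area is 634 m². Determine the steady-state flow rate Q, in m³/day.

Flow is perpendicular to layering, so the layers act in series and the equivalent K is the thickness-weighted harmonic mean.
Total thickness L = 6.66 + 10.5 = 17.16 m.
Σ(b_i/K_i) = 6.66/0.558 + 10.5/0.000235 = 44693 d.
K_eq = L / Σ(b_i/K_i) = 17.16 / 44693 = 0.0003840 m/day.
Q = K_eq · A · (Δh/L) = 0.0003840 × 634 × (4.33/17.16) = 0.06142 m³/day.

0.0614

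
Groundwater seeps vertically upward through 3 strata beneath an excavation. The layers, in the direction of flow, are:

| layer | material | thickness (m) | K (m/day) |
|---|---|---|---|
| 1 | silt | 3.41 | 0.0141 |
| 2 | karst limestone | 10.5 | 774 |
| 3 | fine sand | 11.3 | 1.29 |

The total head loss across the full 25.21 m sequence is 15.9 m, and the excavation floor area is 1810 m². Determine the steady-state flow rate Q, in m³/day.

115

Flow is perpendicular to layering, so the layers act in series and the equivalent K is the thickness-weighted harmonic mean.
Total thickness L = 3.41 + 10.5 + 11.3 = 25.21 m.
Σ(b_i/K_i) = 3.41/0.0141 + 10.5/774 + 11.3/1.29 = 250.6 d.
K_eq = L / Σ(b_i/K_i) = 25.21 / 250.6 = 0.1006 m/day.
Q = K_eq · A · (Δh/L) = 0.1006 × 1810 × (15.9/25.21) = 114.8 m³/day.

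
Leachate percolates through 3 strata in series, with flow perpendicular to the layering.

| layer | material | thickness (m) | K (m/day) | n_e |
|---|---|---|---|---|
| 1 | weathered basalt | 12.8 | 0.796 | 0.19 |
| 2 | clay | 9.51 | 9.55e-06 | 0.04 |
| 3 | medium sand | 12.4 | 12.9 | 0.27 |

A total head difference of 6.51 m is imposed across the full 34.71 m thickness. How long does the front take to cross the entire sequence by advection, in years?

2580

With flow normal to the layers, continuity requires the same specific discharge q through every layer.
Σ(b_i/K_i) = 12.8/0.796 + 9.51/9.55e-06 + 12.4/12.9 = 9.958e+05 d.
q = Δh / Σ(b_i/K_i) = 6.51 / 9.958e+05 = 6.537e-06 m/day.
In each layer the seepage velocity is v_i = q/n_i, so the layer transit time is t_i = b_i·n_i / q:
  layer 1 (weathered basalt): t_1 = 12.8 × 0.19 / 6.537e-06 = 3.720e+05 d
  layer 2 (clay): t_2 = 9.51 × 0.04 / 6.537e-06 = 58189 d
  layer 3 (medium sand): t_3 = 12.4 × 0.27 / 6.537e-06 = 5.121e+05 d
Total t = Σ t_i = 9.424e+05 days = 2580 years.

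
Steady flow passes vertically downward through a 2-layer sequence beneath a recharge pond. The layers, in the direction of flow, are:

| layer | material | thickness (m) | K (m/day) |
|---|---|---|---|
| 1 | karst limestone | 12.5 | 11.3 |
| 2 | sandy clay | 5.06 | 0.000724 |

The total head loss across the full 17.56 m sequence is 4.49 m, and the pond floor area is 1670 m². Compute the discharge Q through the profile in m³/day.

Flow is perpendicular to layering, so the layers act in series and the equivalent K is the thickness-weighted harmonic mean.
Total thickness L = 12.5 + 5.06 = 17.56 m.
Σ(b_i/K_i) = 12.5/11.3 + 5.06/0.000724 = 6990 d.
K_eq = L / Σ(b_i/K_i) = 17.56 / 6990 = 0.002512 m/day.
Q = K_eq · A · (Δh/L) = 0.002512 × 1670 × (4.49/17.56) = 1.073 m³/day.

1.07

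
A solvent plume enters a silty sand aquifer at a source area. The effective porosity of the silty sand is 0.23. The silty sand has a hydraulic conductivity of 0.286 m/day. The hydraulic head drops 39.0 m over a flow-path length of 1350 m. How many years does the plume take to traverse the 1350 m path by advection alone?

103

Hydraulic gradient i = Δh / L = 39.0 / 1350 = 0.02889.
Darcy flux q = K · i = 0.2860 × 0.02889 = 0.008262 m/day.
Seepage velocity v = q / n_e = 0.008262 / 0.23 = 0.03592 m/day.
Travel time t = L / v = 1350 / 0.03592 = 37581 days = 102.9 years.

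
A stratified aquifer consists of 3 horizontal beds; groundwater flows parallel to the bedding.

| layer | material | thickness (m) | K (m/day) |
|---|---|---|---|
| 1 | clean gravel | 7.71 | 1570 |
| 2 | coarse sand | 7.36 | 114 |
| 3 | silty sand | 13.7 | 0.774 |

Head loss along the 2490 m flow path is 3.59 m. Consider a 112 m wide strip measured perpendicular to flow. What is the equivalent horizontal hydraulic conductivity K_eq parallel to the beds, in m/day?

Flow is parallel to layering, so each bed carries its own Darcy discharge and the transmissivities add.
Σ(K_i·b_i) = 1570×7.71 + 114×7.36 + 0.774×13.7 = 12954 m²/day.
Total thickness b = 28.77 m, so K_eq = Σ(K_i·b_i)/b = 450.3 m/day.

450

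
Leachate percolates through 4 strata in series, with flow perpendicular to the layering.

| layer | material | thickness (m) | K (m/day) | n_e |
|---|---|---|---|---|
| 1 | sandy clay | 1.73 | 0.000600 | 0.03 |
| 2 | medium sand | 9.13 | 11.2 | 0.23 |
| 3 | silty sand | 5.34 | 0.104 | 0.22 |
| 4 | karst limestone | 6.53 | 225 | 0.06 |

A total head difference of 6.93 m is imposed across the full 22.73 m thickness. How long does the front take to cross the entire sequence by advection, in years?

4.31

With flow normal to the layers, continuity requires the same specific discharge q through every layer.
Σ(b_i/K_i) = 1.73/0.000600 + 9.13/11.2 + 5.34/0.104 + 6.53/225 = 2936 d.
q = Δh / Σ(b_i/K_i) = 6.93 / 2936 = 0.002361 m/day.
In each layer the seepage velocity is v_i = q/n_i, so the layer transit time is t_i = b_i·n_i / q:
  layer 1 (sandy clay): t_1 = 1.73 × 0.03 / 0.002361 = 21.98 d
  layer 2 (medium sand): t_2 = 9.13 × 0.23 / 0.002361 = 889.5 d
  layer 3 (silty sand): t_3 = 5.34 × 0.22 / 0.002361 = 497.6 d
  layer 4 (karst limestone): t_4 = 6.53 × 0.06 / 0.002361 = 166.0 d
Total t = Σ t_i = 1575 days = 4.312 years.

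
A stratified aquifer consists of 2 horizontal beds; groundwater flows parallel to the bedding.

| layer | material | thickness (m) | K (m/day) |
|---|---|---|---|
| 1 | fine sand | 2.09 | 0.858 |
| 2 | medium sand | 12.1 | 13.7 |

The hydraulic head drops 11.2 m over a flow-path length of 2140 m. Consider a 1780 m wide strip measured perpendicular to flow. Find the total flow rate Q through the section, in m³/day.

Flow is parallel to layering, so each bed carries its own Darcy discharge and the transmissivities add.
Σ(K_i·b_i) = 0.858×2.09 + 13.7×12.1 = 167.6 m²/day.
Hydraulic gradient i = Δh / L = 11.2 / 2140 = 0.005234.
Q = Σ(K_i·b_i) · W · i = 167.6 × 1780 × 0.005234 = 1561 m³/day.

1560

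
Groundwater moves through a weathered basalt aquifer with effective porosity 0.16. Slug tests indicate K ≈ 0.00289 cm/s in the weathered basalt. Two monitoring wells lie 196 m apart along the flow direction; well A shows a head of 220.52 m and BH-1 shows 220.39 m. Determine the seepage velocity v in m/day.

Convert K: 0.00289 cm/s × 864 = 2.497 m/day.
Hydraulic gradient i = (220.52 − 220.39) / 196 = 0.13 / 196 = 0.0006633.
Darcy flux q = K · i = 2.497 × 0.0006633 = 0.001656 m/day.
Seepage velocity v = q / n_e = 0.001656 / 0.16 = 0.01035 m/day.

0.0104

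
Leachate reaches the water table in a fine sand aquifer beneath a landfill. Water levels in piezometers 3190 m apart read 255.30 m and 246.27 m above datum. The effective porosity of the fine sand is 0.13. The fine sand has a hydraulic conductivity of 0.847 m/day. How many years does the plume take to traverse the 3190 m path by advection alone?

474

Hydraulic gradient i = (255.30 − 246.27) / 3190 = 9.03 / 3190 = 0.002831.
Darcy flux q = K · i = 0.8470 × 0.002831 = 0.002398 m/day.
Seepage velocity v = q / n_e = 0.002398 / 0.13 = 0.01844 m/day.
Travel time t = L / v = 3190 / 0.01844 = 1.730e+05 days = 473.5 years.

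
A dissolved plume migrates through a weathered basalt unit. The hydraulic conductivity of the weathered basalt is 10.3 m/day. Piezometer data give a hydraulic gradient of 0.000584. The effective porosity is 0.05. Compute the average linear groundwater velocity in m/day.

Hydraulic gradient i = 0.000584.
Darcy flux q = K · i = 10.30 × 0.0005840 = 0.006015 m/day.
Seepage velocity v = q / n_e = 0.006015 / 0.05 = 0.1203 m/day.

0.120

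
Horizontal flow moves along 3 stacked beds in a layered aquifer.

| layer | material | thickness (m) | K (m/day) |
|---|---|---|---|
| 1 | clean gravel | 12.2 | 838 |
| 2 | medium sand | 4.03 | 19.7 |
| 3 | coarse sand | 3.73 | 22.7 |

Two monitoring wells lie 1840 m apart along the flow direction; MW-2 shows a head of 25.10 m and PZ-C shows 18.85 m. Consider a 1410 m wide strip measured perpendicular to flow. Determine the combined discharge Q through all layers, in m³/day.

49800

Flow is parallel to layering, so each bed carries its own Darcy discharge and the transmissivities add.
Σ(K_i·b_i) = 838×12.2 + 19.7×4.03 + 22.7×3.73 = 10388 m²/day.
Hydraulic gradient i = (25.10 − 18.85) / 1840 = 6.25 / 1840 = 0.003397.
Q = Σ(K_i·b_i) · W · i = 10388 × 1410 × 0.003397 = 49751 m³/day.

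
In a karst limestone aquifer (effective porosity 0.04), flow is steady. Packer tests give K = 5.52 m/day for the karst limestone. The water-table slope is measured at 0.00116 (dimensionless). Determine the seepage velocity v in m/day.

Hydraulic gradient i = 0.00116.
Darcy flux q = K · i = 5.520 × 0.001160 = 0.006403 m/day.
Seepage velocity v = q / n_e = 0.006403 / 0.04 = 0.1601 m/day.

0.160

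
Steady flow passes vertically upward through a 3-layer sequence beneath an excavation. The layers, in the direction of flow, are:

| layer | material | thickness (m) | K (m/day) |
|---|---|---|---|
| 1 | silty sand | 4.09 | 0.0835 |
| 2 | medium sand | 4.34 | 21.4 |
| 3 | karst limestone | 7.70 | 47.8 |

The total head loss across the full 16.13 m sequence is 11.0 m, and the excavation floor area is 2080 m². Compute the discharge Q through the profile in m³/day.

Flow is perpendicular to layering, so the layers act in series and the equivalent K is the thickness-weighted harmonic mean.
Total thickness L = 4.09 + 4.34 + 7.70 = 16.13 m.
Σ(b_i/K_i) = 4.09/0.0835 + 4.34/21.4 + 7.70/47.8 = 49.35 d.
K_eq = L / Σ(b_i/K_i) = 16.13 / 49.35 = 0.3269 m/day.
Q = K_eq · A · (Δh/L) = 0.3269 × 2080 × (11.0/16.13) = 463.7 m³/day.

464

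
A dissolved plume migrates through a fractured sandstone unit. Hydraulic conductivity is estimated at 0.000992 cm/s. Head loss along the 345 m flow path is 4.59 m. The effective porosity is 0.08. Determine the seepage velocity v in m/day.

Convert K: 0.000992 cm/s × 864 = 0.8571 m/day.
Hydraulic gradient i = Δh / L = 4.59 / 345 = 0.01330.
Darcy flux q = K · i = 0.8571 × 0.01330 = 0.01140 m/day.
Seepage velocity v = q / n_e = 0.01140 / 0.08 = 0.1425 m/day.

0.143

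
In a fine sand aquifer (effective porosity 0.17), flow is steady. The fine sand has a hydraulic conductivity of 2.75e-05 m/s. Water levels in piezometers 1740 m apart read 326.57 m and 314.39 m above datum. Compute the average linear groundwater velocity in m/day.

0.0978

Convert K: 2.75e-05 m/s × 86400 = 2.376 m/day.
Hydraulic gradient i = (326.57 − 314.39) / 1740 = 12.18 / 1740 = 0.007000.
Darcy flux q = K · i = 2.376 × 0.007000 = 0.01663 m/day.
Seepage velocity v = q / n_e = 0.01663 / 0.17 = 0.09784 m/day.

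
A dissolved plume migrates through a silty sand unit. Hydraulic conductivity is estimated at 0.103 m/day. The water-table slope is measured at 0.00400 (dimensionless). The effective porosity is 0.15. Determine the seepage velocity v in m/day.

0.00275

Hydraulic gradient i = 0.00400.
Darcy flux q = K · i = 0.1030 × 0.004000 = 0.0004120 m/day.
Seepage velocity v = q / n_e = 0.0004120 / 0.15 = 0.002747 m/day.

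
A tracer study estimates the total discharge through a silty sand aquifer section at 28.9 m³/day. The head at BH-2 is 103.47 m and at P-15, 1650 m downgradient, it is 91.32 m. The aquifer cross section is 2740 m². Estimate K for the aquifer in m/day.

Hydraulic gradient i = (103.47 − 91.32) / 1650 = 12.15 / 1650 = 0.007364.
From Q = K·A·i, K = Q / (A·i) = 28.9 / (2740 × 0.007364) = 1.432 m/day.

1.43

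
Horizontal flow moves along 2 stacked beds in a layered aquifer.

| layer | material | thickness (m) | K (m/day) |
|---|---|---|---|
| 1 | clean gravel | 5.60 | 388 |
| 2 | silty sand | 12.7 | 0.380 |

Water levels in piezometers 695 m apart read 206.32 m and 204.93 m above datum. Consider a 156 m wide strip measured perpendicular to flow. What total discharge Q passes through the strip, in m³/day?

Flow is parallel to layering, so each bed carries its own Darcy discharge and the transmissivities add.
Σ(K_i·b_i) = 388×5.60 + 0.380×12.7 = 2178 m²/day.
Hydraulic gradient i = (206.32 − 204.93) / 695 = 1.39 / 695 = 0.002000.
Q = Σ(K_i·b_i) · W · i = 2178 × 156 × 0.002000 = 679.4 m³/day.

679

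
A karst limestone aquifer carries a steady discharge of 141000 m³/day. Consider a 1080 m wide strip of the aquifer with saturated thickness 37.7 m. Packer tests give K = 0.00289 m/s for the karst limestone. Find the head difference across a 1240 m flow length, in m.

17.2

Convert K: 0.00289 m/s × 86400 = 249.7 m/day.
Cross-sectional area A = 1080 × 37.7 = 40716 m².
From Q = K·A·i, i = Q / (K·A) = 141000 / (249.7 × 40716) = 0.01387.
Head loss Δh = i · L = 0.01387 × 1240 = 17.20 m.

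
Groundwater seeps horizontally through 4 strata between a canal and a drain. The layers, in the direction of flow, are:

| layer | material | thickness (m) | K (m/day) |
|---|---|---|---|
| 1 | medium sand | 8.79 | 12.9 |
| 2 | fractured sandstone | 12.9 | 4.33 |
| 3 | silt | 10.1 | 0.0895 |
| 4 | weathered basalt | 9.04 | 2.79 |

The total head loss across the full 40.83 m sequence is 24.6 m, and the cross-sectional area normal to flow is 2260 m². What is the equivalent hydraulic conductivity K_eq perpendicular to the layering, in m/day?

0.341

Flow is perpendicular to layering, so the layers act in series and the equivalent K is the thickness-weighted harmonic mean.
Total thickness L = 8.79 + 12.9 + 10.1 + 9.04 = 40.83 m.
Σ(b_i/K_i) = 8.79/12.9 + 12.9/4.33 + 10.1/0.0895 + 9.04/2.79 = 119.7 d.
K_eq = L / Σ(b_i/K_i) = 40.83 / 119.7 = 0.3410 m/day.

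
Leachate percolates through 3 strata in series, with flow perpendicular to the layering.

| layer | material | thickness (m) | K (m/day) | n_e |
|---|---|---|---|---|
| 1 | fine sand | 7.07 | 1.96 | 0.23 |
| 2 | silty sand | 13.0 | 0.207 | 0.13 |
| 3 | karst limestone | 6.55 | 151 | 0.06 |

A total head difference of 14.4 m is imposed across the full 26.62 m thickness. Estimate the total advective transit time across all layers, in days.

17.1

With flow normal to the layers, continuity requires the same specific discharge q through every layer.
Σ(b_i/K_i) = 7.07/1.96 + 13.0/0.207 + 6.55/151 = 66.45 d.
q = Δh / Σ(b_i/K_i) = 14.4 / 66.45 = 0.2167 m/day.
In each layer the seepage velocity is v_i = q/n_i, so the layer transit time is t_i = b_i·n_i / q:
  layer 1 (fine sand): t_1 = 7.07 × 0.23 / 0.2167 = 7.504 d
  layer 2 (silty sand): t_2 = 13.0 × 0.13 / 0.2167 = 7.799 d
  layer 3 (karst limestone): t_3 = 6.55 × 0.06 / 0.2167 = 1.814 d
Total t = Σ t_i = 17.12 days.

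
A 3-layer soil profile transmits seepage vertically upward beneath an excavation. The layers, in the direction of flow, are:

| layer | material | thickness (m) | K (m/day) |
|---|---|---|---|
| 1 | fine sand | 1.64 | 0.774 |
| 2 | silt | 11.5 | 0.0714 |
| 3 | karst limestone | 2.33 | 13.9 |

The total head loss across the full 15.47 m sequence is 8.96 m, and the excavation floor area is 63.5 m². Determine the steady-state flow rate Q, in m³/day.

3.48

Flow is perpendicular to layering, so the layers act in series and the equivalent K is the thickness-weighted harmonic mean.
Total thickness L = 1.64 + 11.5 + 2.33 = 15.47 m.
Σ(b_i/K_i) = 1.64/0.774 + 11.5/0.0714 + 2.33/13.9 = 163.4 d.
K_eq = L / Σ(b_i/K_i) = 15.47 / 163.4 = 0.09470 m/day.
Q = K_eq · A · (Δh/L) = 0.09470 × 63.5 × (8.96/15.47) = 3.483 m³/day.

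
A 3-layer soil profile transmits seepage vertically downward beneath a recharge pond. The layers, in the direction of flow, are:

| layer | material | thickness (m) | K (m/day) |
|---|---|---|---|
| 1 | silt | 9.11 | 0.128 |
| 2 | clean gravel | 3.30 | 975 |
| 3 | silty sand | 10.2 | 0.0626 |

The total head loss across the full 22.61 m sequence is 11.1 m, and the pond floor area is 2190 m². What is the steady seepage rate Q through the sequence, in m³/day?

Flow is perpendicular to layering, so the layers act in series and the equivalent K is the thickness-weighted harmonic mean.
Total thickness L = 9.11 + 3.30 + 10.2 = 22.61 m.
Σ(b_i/K_i) = 9.11/0.128 + 3.30/975 + 10.2/0.0626 = 234.1 d.
K_eq = L / Σ(b_i/K_i) = 22.61 / 234.1 = 0.09658 m/day.
Q = K_eq · A · (Δh/L) = 0.09658 × 2190 × (11.1/22.61) = 103.8 m³/day.

104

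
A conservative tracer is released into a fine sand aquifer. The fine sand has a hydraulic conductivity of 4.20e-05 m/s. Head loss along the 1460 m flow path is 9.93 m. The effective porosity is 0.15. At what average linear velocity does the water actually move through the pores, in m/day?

0.165

Convert K: 4.20e-05 m/s × 86400 = 3.629 m/day.
Hydraulic gradient i = Δh / L = 9.93 / 1460 = 0.006801.
Darcy flux q = K · i = 3.629 × 0.006801 = 0.02468 m/day.
Seepage velocity v = q / n_e = 0.02468 / 0.15 = 0.1645 m/day.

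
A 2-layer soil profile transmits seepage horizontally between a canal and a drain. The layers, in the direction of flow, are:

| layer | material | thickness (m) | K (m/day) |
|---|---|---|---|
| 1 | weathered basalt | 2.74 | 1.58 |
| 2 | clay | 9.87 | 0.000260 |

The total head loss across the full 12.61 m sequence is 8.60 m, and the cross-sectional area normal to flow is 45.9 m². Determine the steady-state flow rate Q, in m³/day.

0.0104

Flow is perpendicular to layering, so the layers act in series and the equivalent K is the thickness-weighted harmonic mean.
Total thickness L = 2.74 + 9.87 = 12.61 m.
Σ(b_i/K_i) = 2.74/1.58 + 9.87/0.000260 = 37963 d.
K_eq = L / Σ(b_i/K_i) = 12.61 / 37963 = 0.0003322 m/day.
Q = K_eq · A · (Δh/L) = 0.0003322 × 45.9 × (8.60/12.61) = 0.01040 m³/day.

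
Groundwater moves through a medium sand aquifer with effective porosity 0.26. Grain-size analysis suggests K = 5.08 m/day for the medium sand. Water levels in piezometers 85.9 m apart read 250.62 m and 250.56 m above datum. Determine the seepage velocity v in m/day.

Hydraulic gradient i = (250.62 − 250.56) / 85.9 = 0.06 / 85.9 = 0.0006985.
Darcy flux q = K · i = 5.080 × 0.0006985 = 0.003548 m/day.
Seepage velocity v = q / n_e = 0.003548 / 0.26 = 0.01365 m/day.

0.0136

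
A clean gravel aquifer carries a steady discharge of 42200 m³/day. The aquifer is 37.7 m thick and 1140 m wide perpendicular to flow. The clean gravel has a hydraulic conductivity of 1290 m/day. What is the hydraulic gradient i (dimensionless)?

Cross-sectional area A = 1140 × 37.7 = 42978 m².
From Q = K·A·i, i = Q / (K·A) = 42200 / (1290 × 42978) = 0.0007612.

0.000761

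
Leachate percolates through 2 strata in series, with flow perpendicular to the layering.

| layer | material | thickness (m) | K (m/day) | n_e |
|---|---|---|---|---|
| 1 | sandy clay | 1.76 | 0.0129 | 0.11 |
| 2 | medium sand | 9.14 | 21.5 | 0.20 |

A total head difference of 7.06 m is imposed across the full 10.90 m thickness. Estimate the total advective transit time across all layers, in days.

39.2

With flow normal to the layers, continuity requires the same specific discharge q through every layer.
Σ(b_i/K_i) = 1.76/0.0129 + 9.14/21.5 = 136.9 d.
q = Δh / Σ(b_i/K_i) = 7.06 / 136.9 = 0.05159 m/day.
In each layer the seepage velocity is v_i = q/n_i, so the layer transit time is t_i = b_i·n_i / q:
  layer 1 (sandy clay): t_1 = 1.76 × 0.11 / 0.05159 = 3.753 d
  layer 2 (medium sand): t_2 = 9.14 × 0.20 / 0.05159 = 35.44 d
Total t = Σ t_i = 39.19 days.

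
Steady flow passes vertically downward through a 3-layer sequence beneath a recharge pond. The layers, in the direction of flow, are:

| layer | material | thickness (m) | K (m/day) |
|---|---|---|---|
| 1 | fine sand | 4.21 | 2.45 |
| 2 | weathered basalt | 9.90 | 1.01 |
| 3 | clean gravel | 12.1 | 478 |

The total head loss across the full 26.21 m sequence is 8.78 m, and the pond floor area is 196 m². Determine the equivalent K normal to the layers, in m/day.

2.27

Flow is perpendicular to layering, so the layers act in series and the equivalent K is the thickness-weighted harmonic mean.
Total thickness L = 4.21 + 9.90 + 12.1 = 26.21 m.
Σ(b_i/K_i) = 4.21/2.45 + 9.90/1.01 + 12.1/478 = 11.55 d.
K_eq = L / Σ(b_i/K_i) = 26.21 / 11.55 = 2.270 m/day.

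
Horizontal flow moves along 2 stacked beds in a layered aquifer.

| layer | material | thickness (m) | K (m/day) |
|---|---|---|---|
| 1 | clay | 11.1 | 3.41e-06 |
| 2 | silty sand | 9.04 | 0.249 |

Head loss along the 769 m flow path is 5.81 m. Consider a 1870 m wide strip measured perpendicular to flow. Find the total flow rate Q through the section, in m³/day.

31.8

Flow is parallel to layering, so each bed carries its own Darcy discharge and the transmissivities add.
Σ(K_i·b_i) = 3.41e-06×11.1 + 0.249×9.04 = 2.251 m²/day.
Hydraulic gradient i = Δh / L = 5.81 / 769 = 0.007555.
Q = Σ(K_i·b_i) · W · i = 2.251 × 1870 × 0.007555 = 31.80 m³/day.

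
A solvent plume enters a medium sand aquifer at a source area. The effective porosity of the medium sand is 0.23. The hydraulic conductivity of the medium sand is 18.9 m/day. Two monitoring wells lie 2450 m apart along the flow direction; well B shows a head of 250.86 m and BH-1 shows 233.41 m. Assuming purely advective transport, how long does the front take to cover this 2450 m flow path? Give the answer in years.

11.5

Hydraulic gradient i = (250.86 − 233.41) / 2450 = 17.45 / 2450 = 0.007122.
Darcy flux q = K · i = 18.90 × 0.007122 = 0.1346 m/day.
Seepage velocity v = q / n_e = 0.1346 / 0.23 = 0.5853 m/day.
Travel time t = L / v = 2450 / 0.5853 = 4186 days = 11.46 years.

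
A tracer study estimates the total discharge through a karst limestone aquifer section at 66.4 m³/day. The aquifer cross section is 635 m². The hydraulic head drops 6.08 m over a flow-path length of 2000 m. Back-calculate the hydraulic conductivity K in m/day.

34.4

Hydraulic gradient i = Δh / L = 6.08 / 2000 = 0.003040.
From Q = K·A·i, K = Q / (A·i) = 66.4 / (635.0 × 0.003040) = 34.40 m/day.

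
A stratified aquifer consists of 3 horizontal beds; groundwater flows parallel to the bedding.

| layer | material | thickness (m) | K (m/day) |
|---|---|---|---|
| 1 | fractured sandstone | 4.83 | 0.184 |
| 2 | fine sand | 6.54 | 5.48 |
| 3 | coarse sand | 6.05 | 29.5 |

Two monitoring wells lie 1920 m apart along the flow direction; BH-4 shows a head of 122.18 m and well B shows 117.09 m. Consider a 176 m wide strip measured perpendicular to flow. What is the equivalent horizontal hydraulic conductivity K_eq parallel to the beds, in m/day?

Flow is parallel to layering, so each bed carries its own Darcy discharge and the transmissivities add.
Σ(K_i·b_i) = 0.184×4.83 + 5.48×6.54 + 29.5×6.05 = 215.2 m²/day.
Total thickness b = 17.42 m, so K_eq = Σ(K_i·b_i)/b = 12.35 m/day.

12.4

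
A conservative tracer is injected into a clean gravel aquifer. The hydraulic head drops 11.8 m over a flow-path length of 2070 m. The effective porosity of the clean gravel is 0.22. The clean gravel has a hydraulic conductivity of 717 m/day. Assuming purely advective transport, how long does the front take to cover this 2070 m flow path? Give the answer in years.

Hydraulic gradient i = Δh / L = 11.8 / 2070 = 0.005700.
Darcy flux q = K · i = 717.0 × 0.005700 = 4.087 m/day.
Seepage velocity v = q / n_e = 4.087 / 0.22 = 18.58 m/day.
Travel time t = L / v = 2070 / 18.58 = 111.4 days = 0.3051 years.

0.305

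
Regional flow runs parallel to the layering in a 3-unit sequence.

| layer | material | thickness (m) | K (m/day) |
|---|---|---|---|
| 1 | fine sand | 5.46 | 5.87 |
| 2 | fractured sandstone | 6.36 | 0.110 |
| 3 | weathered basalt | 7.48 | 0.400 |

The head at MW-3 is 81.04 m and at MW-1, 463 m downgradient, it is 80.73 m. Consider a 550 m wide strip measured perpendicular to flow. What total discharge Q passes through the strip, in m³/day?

Flow is parallel to layering, so each bed carries its own Darcy discharge and the transmissivities add.
Σ(K_i·b_i) = 5.87×5.46 + 0.110×6.36 + 0.400×7.48 = 35.74 m²/day.
Hydraulic gradient i = (81.04 − 80.73) / 463 = 0.31 / 463 = 0.0006695.
Q = Σ(K_i·b_i) · W · i = 35.74 × 550 × 0.0006695 = 13.16 m³/day.

13.2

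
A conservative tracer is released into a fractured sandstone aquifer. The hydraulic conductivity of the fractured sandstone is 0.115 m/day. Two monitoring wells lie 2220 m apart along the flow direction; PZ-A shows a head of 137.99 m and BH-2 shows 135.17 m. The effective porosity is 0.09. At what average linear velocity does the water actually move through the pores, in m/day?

Hydraulic gradient i = (137.99 − 135.17) / 2220 = 2.82 / 2220 = 0.001270.
Darcy flux q = K · i = 0.1150 × 0.001270 = 0.0001461 m/day.
Seepage velocity v = q / n_e = 0.0001461 / 0.09 = 0.001623 m/day.

0.00162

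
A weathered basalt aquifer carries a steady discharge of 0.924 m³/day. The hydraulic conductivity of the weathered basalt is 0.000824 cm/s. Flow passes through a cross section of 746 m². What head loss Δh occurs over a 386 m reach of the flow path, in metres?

0.672

Convert K: 0.000824 cm/s × 864 = 0.7119 m/day.
From Q = K·A·i, i = Q / (K·A) = 0.924 / (0.7119 × 746.0) = 0.001740.
Head loss Δh = i · L = 0.001740 × 386 = 0.6716 m.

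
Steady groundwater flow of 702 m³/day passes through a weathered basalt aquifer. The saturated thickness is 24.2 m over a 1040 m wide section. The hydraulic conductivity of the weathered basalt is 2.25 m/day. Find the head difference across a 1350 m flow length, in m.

16.7

Cross-sectional area A = 1040 × 24.2 = 25168 m².
From Q = K·A·i, i = Q / (K·A) = 702 / (2.250 × 25168) = 0.01240.
Head loss Δh = i · L = 0.01240 × 1350 = 16.74 m.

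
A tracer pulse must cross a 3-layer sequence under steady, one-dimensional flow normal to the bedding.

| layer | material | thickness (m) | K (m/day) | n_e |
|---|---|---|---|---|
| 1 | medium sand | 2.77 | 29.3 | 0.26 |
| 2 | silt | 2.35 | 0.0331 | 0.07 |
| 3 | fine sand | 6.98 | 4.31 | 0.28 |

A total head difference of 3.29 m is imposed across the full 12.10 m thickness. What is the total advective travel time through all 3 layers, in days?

With flow normal to the layers, continuity requires the same specific discharge q through every layer.
Σ(b_i/K_i) = 2.77/29.3 + 2.35/0.0331 + 6.98/4.31 = 72.71 d.
q = Δh / Σ(b_i/K_i) = 3.29 / 72.71 = 0.04525 m/day.
In each layer the seepage velocity is v_i = q/n_i, so the layer transit time is t_i = b_i·n_i / q:
  layer 1 (medium sand): t_1 = 2.77 × 0.26 / 0.04525 = 15.92 d
  layer 2 (silt): t_2 = 2.35 × 0.07 / 0.04525 = 3.636 d
  layer 3 (fine sand): t_3 = 6.98 × 0.28 / 0.04525 = 43.19 d
Total t = Σ t_i = 62.75 days.

62.7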